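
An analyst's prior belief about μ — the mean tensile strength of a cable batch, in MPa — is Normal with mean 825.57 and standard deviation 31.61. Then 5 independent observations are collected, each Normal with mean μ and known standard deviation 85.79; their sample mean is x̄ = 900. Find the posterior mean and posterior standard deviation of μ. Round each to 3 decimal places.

Posterior mean ≈ 855.665; posterior SD ≈ 24.396

Prior precision 1/τ₀² = 1/31.61² = 0.00100081; data precision n/σ² = 5/85.79² = 0.00067935.
Posterior precision = 0.00100081 + 0.00067935 = 0.00168016, giving posterior SD = 1/√0.00168016 = 24.396.
Posterior mean = (0.00100081·825.57 + 0.00067935·900) / 0.00168016 = 855.665.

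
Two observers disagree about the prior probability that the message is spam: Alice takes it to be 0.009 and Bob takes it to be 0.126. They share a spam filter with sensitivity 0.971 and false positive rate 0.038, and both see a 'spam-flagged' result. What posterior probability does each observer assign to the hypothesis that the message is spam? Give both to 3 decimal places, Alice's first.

The likelihood ratio for a 'spam-flagged' result is 0.971/0.038 = 25.553.
Alice: prior odds 0.009/0.991 = 0.0090817; posterior odds 0.23206; posterior probability 0.188.
Bob: prior odds 0.126/0.874 = 0.14416; posterior odds 3.6838; posterior probability 0.786.

Alice: 0.188; Bob: 0.786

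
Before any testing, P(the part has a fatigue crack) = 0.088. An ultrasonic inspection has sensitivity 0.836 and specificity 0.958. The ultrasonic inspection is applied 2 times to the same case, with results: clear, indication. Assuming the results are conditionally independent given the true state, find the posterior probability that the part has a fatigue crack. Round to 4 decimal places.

Posterior P(H) ≈ 0.2474

With H the event that the part has a fatigue crack, the joint likelihood of the observed sequence is P(data|H) = 0.164·0.836 = 0.13710 and P(data|¬H) = 0.958·0.042 = 0.040236.
Bayes: P(H|data) = 0.088·0.13710 / (0.088·0.13710 + 0.912·0.040236) = 0.012065/0.048760 = 0.2474.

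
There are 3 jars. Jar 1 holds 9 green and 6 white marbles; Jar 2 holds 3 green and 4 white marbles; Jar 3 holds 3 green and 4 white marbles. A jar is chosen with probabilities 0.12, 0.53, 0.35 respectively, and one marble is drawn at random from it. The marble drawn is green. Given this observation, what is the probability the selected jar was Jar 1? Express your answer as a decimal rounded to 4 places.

Posterior probability ≈ 0.1603

P(green|Jar 1) = 0.6; P(green|Jar 2) = 0.4286; P(green|Jar 3) = 0.4286.
Prior × likelihood for each source: 0.12·0.6=0.07200, 0.53·0.4286=0.2271, 0.35·0.4286=0.1500. Summing gives P(green) = 0.44914.
P(Jar 1 | green) = 0.07200 / 0.44914 = 0.1603.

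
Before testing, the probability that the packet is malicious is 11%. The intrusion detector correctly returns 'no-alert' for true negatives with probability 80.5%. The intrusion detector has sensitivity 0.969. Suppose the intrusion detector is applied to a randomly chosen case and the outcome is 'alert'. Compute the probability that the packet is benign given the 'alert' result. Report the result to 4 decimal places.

P(¬H | E) ≈ 0.6195

Let H be the event that the packet is malicious. P(H) = 0.11, so P(¬H) = 0.89. With E the 'alert' result, P(E|H) = 0.969 and P(E|¬H) = 0.195.
P(E) = 0.969·0.11 + 0.195·0.89 = 0.10659 + 0.17355 = 0.28014.
By Bayes' theorem, P(H|E) = 0.10659 / 0.28014 = 0.3805. Hence P(¬H|E) = 1 − 0.3805 = 0.6195.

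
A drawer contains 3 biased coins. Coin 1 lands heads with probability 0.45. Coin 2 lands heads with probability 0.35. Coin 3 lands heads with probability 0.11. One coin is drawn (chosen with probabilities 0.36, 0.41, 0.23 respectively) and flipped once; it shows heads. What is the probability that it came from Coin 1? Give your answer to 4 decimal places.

P(heads|C1) = 0.45; P(heads|C2) = 0.35; P(heads|C3) = 0.11.
Prior × likelihood for each source: 0.36·0.45=0.1620, 0.41·0.35=0.1435, 0.23·0.11=0.02530. Summing gives P(heads) = 0.33080.
P(Coin 1 | heads) = 0.1620 / 0.33080 = 0.4897.

Posterior probability ≈ 0.4897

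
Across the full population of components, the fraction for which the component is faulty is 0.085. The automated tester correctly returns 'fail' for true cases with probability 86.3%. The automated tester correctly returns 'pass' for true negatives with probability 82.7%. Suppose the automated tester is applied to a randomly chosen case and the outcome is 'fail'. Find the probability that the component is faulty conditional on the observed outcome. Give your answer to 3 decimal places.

Write H for 'the component is faulty'. Prior odds H:¬H = 0.085/0.915 = 0.092896. For the 'fail' outcome, the likelihood ratio is 0.863/0.173 = 4.9884.
Posterior odds = 0.092896 × 4.9884 = 0.46341, so P(H|E) = 0.46341/(1+0.46341) = 0.317.

P(H | E) ≈ 0.317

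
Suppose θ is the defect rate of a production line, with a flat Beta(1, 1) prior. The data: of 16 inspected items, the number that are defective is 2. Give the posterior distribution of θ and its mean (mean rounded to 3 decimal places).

Posterior: Beta(3, 15); mean ≈ 0.167

The binomial likelihood is conjugate to the Beta prior: with 2 successes and 14 failures, the posterior is Beta(1+2, 1+14) = Beta(3, 15).
Posterior mean = α/(α+β) = 3/18 = 0.167.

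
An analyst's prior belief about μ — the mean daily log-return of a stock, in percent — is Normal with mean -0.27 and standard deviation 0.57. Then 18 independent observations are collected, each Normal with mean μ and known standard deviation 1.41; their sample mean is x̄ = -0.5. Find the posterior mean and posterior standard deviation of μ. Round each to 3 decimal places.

Posterior mean ≈ -0.442; posterior SD ≈ 0.287

Prior precision 1/τ₀² = 1/0.57² = 3.07787; data precision n/σ² = 18/1.41² = 9.05387.
Posterior precision = 3.07787 + 9.05387 = 12.1317, giving posterior SD = 1/√12.1317 = 0.287.
Posterior mean = (3.07787·-0.27 + 9.05387·-0.5) / 12.1317 = -0.442.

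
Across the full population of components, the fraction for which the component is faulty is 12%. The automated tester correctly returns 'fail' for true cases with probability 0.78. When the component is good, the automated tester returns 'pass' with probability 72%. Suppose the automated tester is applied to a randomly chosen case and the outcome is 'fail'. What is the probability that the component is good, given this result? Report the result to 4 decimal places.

Write H for 'the component is faulty'. Prior odds H:¬H = 0.12/0.88 = 0.13636. For the 'fail' outcome, the likelihood ratio is 0.78/0.28 = 2.7857.
Posterior odds = 0.13636 × 2.7857 = 0.37987, so P(H|E) = 0.37987/(1+0.37987) = 0.2753. Then P(¬H|E) = 1 − 0.2753 = 0.7247.

P(¬H | E) ≈ 0.7247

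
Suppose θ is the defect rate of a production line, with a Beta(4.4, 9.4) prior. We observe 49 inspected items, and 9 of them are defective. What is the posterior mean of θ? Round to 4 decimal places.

Posterior mean ≈ 0.2134

The binomial likelihood is conjugate to the Beta prior: with 9 successes and 40 failures, the posterior is Beta(4.4+9, 9.4+40) = Beta(13.4, 49.4).
E[θ | data] = 13.4/(13.4+49.4) = 0.2134.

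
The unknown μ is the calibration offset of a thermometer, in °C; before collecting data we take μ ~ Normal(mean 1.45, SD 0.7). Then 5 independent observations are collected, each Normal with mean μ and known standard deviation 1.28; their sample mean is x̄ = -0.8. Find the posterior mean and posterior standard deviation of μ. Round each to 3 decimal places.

Prior precision 1/τ₀² = 1/0.7² = 2.04082; data precision n/σ² = 5/1.28² = 3.05176.
Posterior precision = 2.04082 + 3.05176 = 5.09257, giving posterior SD = 1/√5.09257 = 0.443.
Posterior mean = (2.04082·1.45 + 3.05176·-0.8) / 5.09257 = 0.102.

Posterior mean ≈ 0.102; posterior SD ≈ 0.443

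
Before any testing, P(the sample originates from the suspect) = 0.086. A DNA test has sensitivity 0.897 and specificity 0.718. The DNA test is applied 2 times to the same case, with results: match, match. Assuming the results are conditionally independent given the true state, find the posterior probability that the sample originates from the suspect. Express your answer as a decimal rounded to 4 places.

With H the event that the sample originates from the suspect, the joint likelihood of the observed sequence is P(data|H) = 0.897·0.897 = 0.80461 and P(data|¬H) = 0.282·0.282 = 0.079524.
Bayes: P(H|data) = 0.086·0.80461 / (0.086·0.80461 + 0.914·0.079524) = 0.069196/0.14188 = 0.4877.

Posterior P(H) ≈ 0.4877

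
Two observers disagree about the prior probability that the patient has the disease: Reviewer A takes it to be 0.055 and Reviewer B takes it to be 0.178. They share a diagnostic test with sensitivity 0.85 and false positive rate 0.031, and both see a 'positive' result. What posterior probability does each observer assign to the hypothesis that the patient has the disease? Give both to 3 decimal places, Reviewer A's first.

Reviewer A: 0.615; Reviewer B: 0.856

The likelihood ratio for a 'positive' result is 0.85/0.031 = 27.419.
Reviewer A: prior odds 0.055/0.945 = 0.058201; posterior odds 1.5958; posterior probability 0.615.
Reviewer B: prior odds 0.178/0.822 = 0.21655; posterior odds 5.9375; posterior probability 0.856.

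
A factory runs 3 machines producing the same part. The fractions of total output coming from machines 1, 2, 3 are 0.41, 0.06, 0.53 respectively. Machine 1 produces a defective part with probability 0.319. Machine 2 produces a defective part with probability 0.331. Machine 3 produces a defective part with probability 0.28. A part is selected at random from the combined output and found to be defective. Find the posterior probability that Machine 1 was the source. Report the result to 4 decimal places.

Posterior probability ≈ 0.4374

P(defective|M1) = 0.319; P(defective|M2) = 0.331; P(defective|M3) = 0.28.
Prior × likelihood for each source: 0.41·0.319=0.1308, 0.06·0.331=0.01986, 0.53·0.28=0.1484. Summing gives P(defective) = 0.29905.
P(Machine 1 | defective) = 0.1308 / 0.29905 = 0.4374.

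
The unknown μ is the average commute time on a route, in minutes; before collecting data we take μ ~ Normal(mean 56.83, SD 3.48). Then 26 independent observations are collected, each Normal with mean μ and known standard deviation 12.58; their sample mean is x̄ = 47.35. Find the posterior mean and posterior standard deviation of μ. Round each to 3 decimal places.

With known σ, the Normal prior is conjugate. Weight on the data is w = (n/σ²)/(n/σ² + 1/τ₀²) = 0.164290/(0.164290+0.0825737) = 0.66551.
Posterior mean = w·x̄ + (1−w)·μ₀ = 0.66551·47.35 + 0.33449·56.83 = 50.521. Posterior variance = 1/(0.164290+0.0825737) = 4.05081, so SD = 2.013.

Posterior mean ≈ 50.521; posterior SD ≈ 2.013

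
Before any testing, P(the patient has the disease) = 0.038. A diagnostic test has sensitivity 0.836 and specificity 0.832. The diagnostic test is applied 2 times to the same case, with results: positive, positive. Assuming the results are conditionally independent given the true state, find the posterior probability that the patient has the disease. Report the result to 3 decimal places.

Let H be the event that the patient has the disease; start with P(H) = 0.038. P('positive'|H) = 0.836, P('positive'|¬H) = 0.168.
Update on result 1 ('positive'): P(H) ← 0.836·0.0380 / (0.836·0.0380 + 0.168·0.9620) = 0.031768/0.19338 = 0.1643.
Update on result 2 ('positive'): P(H) ← 0.836·0.1643 / (0.836·0.1643 + 0.168·0.8357) = 0.13733/0.27774 = 0.4945.

Posterior P(H) ≈ 0.494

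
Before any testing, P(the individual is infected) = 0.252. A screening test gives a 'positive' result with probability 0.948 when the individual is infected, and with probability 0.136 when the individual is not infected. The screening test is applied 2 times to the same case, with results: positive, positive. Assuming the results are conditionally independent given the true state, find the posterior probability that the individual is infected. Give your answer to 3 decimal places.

Posterior P(H) ≈ 0.942

With H the event that the individual is infected, the joint likelihood of the observed sequence is P(data|H) = 0.948·0.948 = 0.89870 and P(data|¬H) = 0.136·0.136 = 0.018496.
Bayes: P(H|data) = 0.252·0.89870 / (0.252·0.89870 + 0.748·0.018496) = 0.22647/0.24031 = 0.9424.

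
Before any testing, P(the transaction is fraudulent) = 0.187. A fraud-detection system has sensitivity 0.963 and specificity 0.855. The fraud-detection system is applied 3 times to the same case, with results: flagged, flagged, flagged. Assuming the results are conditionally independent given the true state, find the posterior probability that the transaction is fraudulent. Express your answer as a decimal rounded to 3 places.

Posterior P(H) ≈ 0.985

Let H be the event that the transaction is fraudulent; start with P(H) = 0.187. P('flagged'|H) = 0.963, P('flagged'|¬H) = 0.145.
Update on result 1 ('flagged'): P(H) ← 0.963·0.1870 / (0.963·0.1870 + 0.145·0.8130) = 0.18008/0.29797 = 0.6044.
Update on result 2 ('flagged'): P(H) ← 0.963·0.6044 / (0.963·0.6044 + 0.145·0.3956) = 0.58201/0.63937 = 0.9103.
Update on result 3 ('flagged'): P(H) ← 0.963·0.9103 / (0.963·0.9103 + 0.145·0.0897) = 0.87660/0.88961 = 0.9854.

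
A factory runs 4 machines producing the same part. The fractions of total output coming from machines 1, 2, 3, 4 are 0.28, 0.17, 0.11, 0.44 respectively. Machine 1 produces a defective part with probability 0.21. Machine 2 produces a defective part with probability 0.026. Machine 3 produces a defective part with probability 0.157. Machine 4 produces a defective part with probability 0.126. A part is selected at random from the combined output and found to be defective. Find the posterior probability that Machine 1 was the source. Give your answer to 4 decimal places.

Tabulate prior·likelihood by source: [1] prior 0.28, lik 0.21, product 0.05880; [2] prior 0.17, lik 0.026, product 0.004420; [3] prior 0.11, lik 0.157, product 0.01727; [4] prior 0.44, lik 0.126, product 0.05544.
Normalizing constant = 0.13593; the posterior for Machine 1 is its product over the sum, 0.05880/0.13593 = 0.4326.

Posterior probability ≈ 0.4326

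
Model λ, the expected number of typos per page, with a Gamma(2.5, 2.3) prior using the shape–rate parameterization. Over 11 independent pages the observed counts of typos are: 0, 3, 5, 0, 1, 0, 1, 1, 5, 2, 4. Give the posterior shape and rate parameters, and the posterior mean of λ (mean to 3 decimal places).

The Poisson likelihood adds the total count to the shape and the number of exposure periods to the rate. Here ∑xᵢ = 22 and n = 11, so shape 2.5→24.5 and rate 2.3→13.3.
Posterior mean = shape/rate = 24.5/13.3 = 1.842.

Posterior: Gamma(shape=24.5, rate=13.3); mean ≈ 1.842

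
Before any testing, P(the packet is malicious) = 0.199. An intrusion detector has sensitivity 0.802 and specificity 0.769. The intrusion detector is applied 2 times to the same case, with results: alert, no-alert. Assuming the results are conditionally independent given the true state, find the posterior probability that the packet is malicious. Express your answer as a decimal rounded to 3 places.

With H the event that the packet is malicious, the joint likelihood of the observed sequence is P(data|H) = 0.802·0.198 = 0.15880 and P(data|¬H) = 0.231·0.769 = 0.17764.
Bayes: P(H|data) = 0.199·0.15880 / (0.199·0.15880 + 0.801·0.17764) = 0.031600/0.17389 = 0.1817.

Posterior P(H) ≈ 0.182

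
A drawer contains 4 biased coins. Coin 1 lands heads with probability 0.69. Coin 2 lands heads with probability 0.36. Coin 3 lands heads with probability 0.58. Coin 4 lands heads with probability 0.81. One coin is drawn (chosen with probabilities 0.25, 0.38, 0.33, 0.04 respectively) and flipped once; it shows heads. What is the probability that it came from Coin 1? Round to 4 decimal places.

P(heads|C1) = 0.69; P(heads|C2) = 0.36; P(heads|C3) = 0.58; P(heads|C4) = 0.81.
Prior × likelihood for each source: 0.25·0.69=0.1725, 0.38·0.36=0.1368, 0.33·0.58=0.1914, 0.04·0.81=0.03240. Summing gives P(heads) = 0.53310.
P(Coin 1 | heads) = 0.1725 / 0.53310 = 0.3236.

Posterior probability ≈ 0.3236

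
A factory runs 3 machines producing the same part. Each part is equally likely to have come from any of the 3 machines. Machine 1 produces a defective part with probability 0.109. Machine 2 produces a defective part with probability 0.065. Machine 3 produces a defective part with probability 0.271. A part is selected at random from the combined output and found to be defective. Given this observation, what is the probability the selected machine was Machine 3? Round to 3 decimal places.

Posterior probability ≈ 0.609

Tabulate prior·likelihood by source: [1] prior 0.333333, lik 0.109, product 0.03633; [2] prior 0.333333, lik 0.065, product 0.02167; [3] prior 0.333333, lik 0.271, product 0.09033.
Normalizing constant = 0.14833; the posterior for Machine 3 is its product over the sum, 0.09033/0.14833 = 0.609.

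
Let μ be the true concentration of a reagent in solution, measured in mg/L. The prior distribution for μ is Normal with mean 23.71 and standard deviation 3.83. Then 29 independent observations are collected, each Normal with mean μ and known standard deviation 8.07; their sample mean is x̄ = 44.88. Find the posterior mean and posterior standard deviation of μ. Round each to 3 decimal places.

Posterior mean ≈ 42.069; posterior SD ≈ 1.396

With known σ, the Normal prior is conjugate. Weight on the data is w = (n/σ²)/(n/σ² + 1/τ₀²) = 0.445298/(0.445298+0.0681714) = 0.86723.
Posterior mean = w·x̄ + (1−w)·μ₀ = 0.86723·44.88 + 0.13277·23.71 = 42.069. Posterior variance = 1/(0.445298+0.0681714) = 1.94753, so SD = 1.396.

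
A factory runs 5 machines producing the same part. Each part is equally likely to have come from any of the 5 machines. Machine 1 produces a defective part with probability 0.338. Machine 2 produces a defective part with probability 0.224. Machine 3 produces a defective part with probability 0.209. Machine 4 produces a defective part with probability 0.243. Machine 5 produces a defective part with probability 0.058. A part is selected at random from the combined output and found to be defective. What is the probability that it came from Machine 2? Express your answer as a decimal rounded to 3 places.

Tabulate prior·likelihood by source: [1] prior 0.2, lik 0.338, product 0.06760; [2] prior 0.2, lik 0.224, product 0.04480; [3] prior 0.2, lik 0.209, product 0.04180; [4] prior 0.2, lik 0.243, product 0.04860; [5] prior 0.2, lik 0.058, product 0.01160.
Normalizing constant = 0.21440; the posterior for Machine 2 is its product over the sum, 0.04480/0.21440 = 0.209.

Posterior probability ≈ 0.209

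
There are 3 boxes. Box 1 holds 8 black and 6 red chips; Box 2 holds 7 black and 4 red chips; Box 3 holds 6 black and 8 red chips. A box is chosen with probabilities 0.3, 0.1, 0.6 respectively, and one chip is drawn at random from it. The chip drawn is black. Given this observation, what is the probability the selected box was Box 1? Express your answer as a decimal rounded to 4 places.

Tabulate prior·likelihood by source: [1] prior 0.3, lik 0.5714, product 0.1714; [2] prior 0.1, lik 0.6364, product 0.06364; [3] prior 0.6, lik 0.4286, product 0.2571.
Normalizing constant = 0.49221; the posterior for Box 1 is its product over the sum, 0.1714/0.49221 = 0.3483.

Posterior probability ≈ 0.3483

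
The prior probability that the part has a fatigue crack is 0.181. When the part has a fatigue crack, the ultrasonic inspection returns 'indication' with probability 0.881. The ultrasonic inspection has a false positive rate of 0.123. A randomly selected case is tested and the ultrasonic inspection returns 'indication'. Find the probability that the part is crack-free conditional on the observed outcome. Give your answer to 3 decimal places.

Let H be the event that the part has a fatigue crack. P(H) = 0.181, so P(¬H) = 0.819. With E the 'indication' result, P(E|H) = 0.881 and P(E|¬H) = 0.123.
P(E) = 0.881·0.181 + 0.123·0.819 = 0.15946 + 0.10074 = 0.26020.
By Bayes' theorem, P(H|E) = 0.15946 / 0.26020 = 0.613. Hence P(¬H|E) = 1 − 0.613 = 0.387.

P(¬H | E) ≈ 0.387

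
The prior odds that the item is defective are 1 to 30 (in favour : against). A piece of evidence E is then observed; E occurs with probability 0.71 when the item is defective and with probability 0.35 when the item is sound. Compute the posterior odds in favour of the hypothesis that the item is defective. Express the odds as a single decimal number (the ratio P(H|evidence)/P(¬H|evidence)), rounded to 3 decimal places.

Posterior odds ≈ 0.068

Prior odds = 1/30 = 0.033333. In log-odds, ln(0.033333) = -3.4012.
Add log likelihood ratio: ln(2.0286) = 0.70733.
Posterior log-odds = -2.6939, so posterior odds = exp(-2.6939) = 0.067619.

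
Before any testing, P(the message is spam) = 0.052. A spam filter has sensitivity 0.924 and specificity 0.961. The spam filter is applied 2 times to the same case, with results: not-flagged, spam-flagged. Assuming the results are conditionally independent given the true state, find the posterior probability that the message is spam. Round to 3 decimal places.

With H the event that the message is spam, the joint likelihood of the observed sequence is P(data|H) = 0.076·0.924 = 0.070224 and P(data|¬H) = 0.961·0.039 = 0.037479.
Bayes: P(H|data) = 0.052·0.070224 / (0.052·0.070224 + 0.948·0.037479) = 0.0036516/0.039182 = 0.0932.

Posterior P(H) ≈ 0.093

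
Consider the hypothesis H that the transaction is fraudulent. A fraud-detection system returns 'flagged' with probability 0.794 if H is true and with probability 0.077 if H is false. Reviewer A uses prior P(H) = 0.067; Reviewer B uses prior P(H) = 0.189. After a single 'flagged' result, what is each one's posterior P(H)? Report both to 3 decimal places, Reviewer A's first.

P('+'|H) = 0.794, P('+'|¬H) = 0.077.
Reviewer A: numerator 0.794·0.067 = 0.053198; evidence = 0.053198+0.077·0.933 = 0.12504; posterior = 0.425.
Reviewer B: numerator 0.794·0.189 = 0.15007; evidence = 0.15007+0.077·0.811 = 0.21251; posterior = 0.706.

Reviewer A: 0.425; Reviewer B: 0.706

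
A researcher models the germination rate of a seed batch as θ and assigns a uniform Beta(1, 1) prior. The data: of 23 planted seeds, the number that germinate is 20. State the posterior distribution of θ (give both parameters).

Posterior: Beta(21, 4)

Observing 20 successes and 3 failures updates Beta(1, 1) by adding the success and failure counts to the two shape parameters: α = 1+20 = 21, β = 1+3 = 4.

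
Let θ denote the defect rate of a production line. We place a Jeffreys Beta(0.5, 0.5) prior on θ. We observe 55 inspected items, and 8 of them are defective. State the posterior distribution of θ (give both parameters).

Posterior: Beta(8.5, 47.5)

Observing 8 successes and 47 failures updates Beta(0.5, 0.5) by adding the success and failure counts to the two shape parameters: α = 0.5+8 = 8.5, β = 0.5+47 = 47.5.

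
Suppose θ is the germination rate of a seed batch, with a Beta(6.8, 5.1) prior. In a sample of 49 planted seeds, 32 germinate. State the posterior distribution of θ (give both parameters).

Posterior: Beta(38.8, 22.1)

The binomial likelihood is conjugate to the Beta prior: with 32 successes and 17 failures, the posterior is Beta(6.8+32, 5.1+17) = Beta(38.8, 22.1).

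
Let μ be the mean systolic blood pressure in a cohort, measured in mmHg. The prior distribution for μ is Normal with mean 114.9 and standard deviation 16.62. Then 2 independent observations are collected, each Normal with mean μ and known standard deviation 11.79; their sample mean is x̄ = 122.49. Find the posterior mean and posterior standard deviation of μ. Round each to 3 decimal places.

Prior precision 1/τ₀² = 1/16.62² = 0.00362024; data precision n/σ² = 2/11.79² = 0.0143881.
Posterior precision = 0.00362024 + 0.0143881 = 0.0180083, giving posterior SD = 1/√0.0180083 = 7.452.
Posterior mean = (0.00362024·114.9 + 0.0143881·122.49) / 0.0180083 = 120.964.

Posterior mean ≈ 120.964; posterior SD ≈ 7.452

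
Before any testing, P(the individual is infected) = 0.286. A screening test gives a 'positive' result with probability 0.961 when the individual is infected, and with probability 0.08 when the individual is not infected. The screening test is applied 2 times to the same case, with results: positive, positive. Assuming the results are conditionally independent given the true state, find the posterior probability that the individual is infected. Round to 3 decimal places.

Posterior P(H) ≈ 0.983

Let H be the event that the individual is infected; start with P(H) = 0.286. P('positive'|H) = 0.961, P('positive'|¬H) = 0.08.
Update on result 1 ('positive'): P(H) ← 0.961·0.2860 / (0.961·0.2860 + 0.08·0.7140) = 0.27485/0.33197 = 0.8279.
Update on result 2 ('positive'): P(H) ← 0.961·0.8279 / (0.961·0.8279 + 0.08·0.1721) = 0.79564/0.80941 = 0.9830.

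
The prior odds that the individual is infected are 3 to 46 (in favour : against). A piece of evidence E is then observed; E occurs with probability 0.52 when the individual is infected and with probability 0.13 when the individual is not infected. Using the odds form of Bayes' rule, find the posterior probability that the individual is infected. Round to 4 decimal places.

Posterior probability ≈ 0.2069

Prior odds = 3/46 = 0.065217. In log-odds, ln(0.065217) = -2.7300.
Add log likelihood ratio: ln(4.0000) = 1.3863.
Posterior log-odds = -1.3437, so posterior odds = exp(-1.3437) = 0.26087. Converting, P(H|E) = 0.26087/1.2609 = 0.2069.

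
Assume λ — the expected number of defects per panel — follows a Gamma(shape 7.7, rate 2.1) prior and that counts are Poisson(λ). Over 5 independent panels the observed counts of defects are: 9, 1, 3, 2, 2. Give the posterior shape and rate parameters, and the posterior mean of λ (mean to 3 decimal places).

Posterior: Gamma(shape=24.7, rate=7.1); mean ≈ 3.479

The Poisson likelihood adds the total count to the shape and the number of exposure periods to the rate. Here ∑xᵢ = 17 and n = 5, so shape 7.7→24.7 and rate 2.1→7.1.
E[λ | data] = 24.7/7.1 = 3.479.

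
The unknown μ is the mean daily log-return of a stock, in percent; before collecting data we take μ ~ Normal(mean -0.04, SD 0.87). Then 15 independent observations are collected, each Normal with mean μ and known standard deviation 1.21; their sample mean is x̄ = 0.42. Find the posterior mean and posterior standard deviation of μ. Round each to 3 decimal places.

With known σ, the Normal prior is conjugate. Weight on the data is w = (n/σ²)/(n/σ² + 1/τ₀²) = 10.2452/(10.2452+1.32118) = 0.88577.
Posterior mean = w·x̄ + (1−w)·μ₀ = 0.88577·0.42 + 0.11423·-0.04 = 0.367. Posterior variance = 1/(10.2452+1.32118) = 0.0864575, so SD = 0.294.

Posterior mean ≈ 0.367; posterior SD ≈ 0.294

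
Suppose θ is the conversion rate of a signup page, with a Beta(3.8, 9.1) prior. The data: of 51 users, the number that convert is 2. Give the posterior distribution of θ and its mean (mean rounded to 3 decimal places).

Posterior: Beta(5.8, 58.1); mean ≈ 0.091

Observing 2 successes and 49 failures updates Beta(3.8, 9.1) by adding the success and failure counts to the two shape parameters: α = 3.8+2 = 5.8, β = 9.1+49 = 58.1.
E[θ | data] = 5.8/(5.8+58.1) = 0.091.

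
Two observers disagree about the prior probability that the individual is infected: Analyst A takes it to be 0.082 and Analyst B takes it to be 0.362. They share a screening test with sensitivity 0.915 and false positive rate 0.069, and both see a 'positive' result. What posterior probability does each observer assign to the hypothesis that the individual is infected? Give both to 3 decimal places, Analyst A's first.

Analyst A: 0.542; Analyst B: 0.883

The likelihood ratio for a 'positive' result is 0.915/0.069 = 13.261.
Analyst A: prior odds 0.082/0.918 = 0.089325; posterior odds 1.1845; posterior probability 0.542.
Analyst B: prior odds 0.362/0.638 = 0.56740; posterior odds 7.5242; posterior probability 0.883.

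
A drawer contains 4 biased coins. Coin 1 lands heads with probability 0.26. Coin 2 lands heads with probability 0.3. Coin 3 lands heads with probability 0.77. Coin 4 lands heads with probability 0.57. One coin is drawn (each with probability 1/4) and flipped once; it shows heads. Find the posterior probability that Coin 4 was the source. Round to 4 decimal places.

Posterior probability ≈ 0.3000

P(heads|C1) = 0.26; P(heads|C2) = 0.3; P(heads|C3) = 0.77; P(heads|C4) = 0.57.
Prior × likelihood for each source: 0.25·0.26=0.06500, 0.25·0.3=0.07500, 0.25·0.77=0.1925, 0.25·0.57=0.1425. Summing gives P(heads) = 0.47500.
P(Coin 4 | heads) = 0.1425 / 0.47500 = 0.3000.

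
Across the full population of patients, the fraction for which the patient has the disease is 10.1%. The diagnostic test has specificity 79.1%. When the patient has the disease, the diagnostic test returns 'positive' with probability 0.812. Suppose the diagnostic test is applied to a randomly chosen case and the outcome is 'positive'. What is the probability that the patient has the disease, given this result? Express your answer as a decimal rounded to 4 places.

P(H | E) ≈ 0.3039

Let H be the event that the patient has the disease. P(H) = 0.101, so P(¬H) = 0.899. With E the 'positive' result, P(E|H) = 0.812 and P(E|¬H) = 0.209.
P(E) = 0.812·0.101 + 0.209·0.899 = 0.082012 + 0.18789 = 0.26990.
By Bayes' theorem, P(H|E) = 0.082012 / 0.26990 = 0.3039.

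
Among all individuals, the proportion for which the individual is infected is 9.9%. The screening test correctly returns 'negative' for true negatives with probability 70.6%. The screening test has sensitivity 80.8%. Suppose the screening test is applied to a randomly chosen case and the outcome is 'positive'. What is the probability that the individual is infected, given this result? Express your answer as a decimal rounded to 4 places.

Write H for 'the individual is infected'. Prior odds H:¬H = 0.099/0.901 = 0.10988. For the 'positive' outcome, the likelihood ratio is 0.808/0.294 = 2.7483.
Posterior odds = 0.10988 × 2.7483 = 0.30198, so P(H|E) = 0.30198/(1+0.30198) = 0.2319.

P(H | E) ≈ 0.2319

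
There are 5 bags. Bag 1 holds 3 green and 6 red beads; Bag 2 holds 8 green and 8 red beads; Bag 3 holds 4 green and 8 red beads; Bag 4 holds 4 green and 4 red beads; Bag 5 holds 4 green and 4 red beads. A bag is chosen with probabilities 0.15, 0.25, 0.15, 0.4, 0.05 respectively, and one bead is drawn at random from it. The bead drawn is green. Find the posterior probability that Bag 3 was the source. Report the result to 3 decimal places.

Posterior probability ≈ 0.111

P(green|Bag 1) = 0.3333; P(green|Bag 2) = 0.5; P(green|Bag 3) = 0.3333; P(green|Bag 4) = 0.5; P(green|Bag 5) = 0.5.
Prior × likelihood for each source: 0.15·0.3333=0.05000, 0.25·0.5=0.1250, 0.15·0.3333=0.05000, 0.4·0.5=0.2000, 0.05·0.5=0.02500. Summing gives P(green) = 0.45000.
P(Bag 3 | green) = 0.05000 / 0.45000 = 0.111.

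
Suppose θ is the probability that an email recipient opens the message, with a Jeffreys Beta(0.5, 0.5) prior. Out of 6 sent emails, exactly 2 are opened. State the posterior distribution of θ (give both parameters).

Observing 2 successes and 4 failures updates Beta(0.5, 0.5) by adding the success and failure counts to the two shape parameters: α = 0.5+2 = 2.5, β = 0.5+4 = 4.5.

Posterior: Beta(2.5, 4.5)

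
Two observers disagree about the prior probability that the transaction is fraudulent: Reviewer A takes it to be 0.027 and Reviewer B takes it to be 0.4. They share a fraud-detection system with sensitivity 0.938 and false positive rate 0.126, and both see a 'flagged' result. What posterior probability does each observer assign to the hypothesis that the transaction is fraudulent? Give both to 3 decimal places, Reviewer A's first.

Reviewer A: 0.171; Reviewer B: 0.832

The likelihood ratio for a 'flagged' result is 0.938/0.126 = 7.4444.
Reviewer A: prior odds 0.027/0.973 = 0.027749; posterior odds 0.20658; posterior probability 0.171.
Reviewer B: prior odds 0.4/0.6 = 0.66667; posterior odds 4.9630; posterior probability 0.832.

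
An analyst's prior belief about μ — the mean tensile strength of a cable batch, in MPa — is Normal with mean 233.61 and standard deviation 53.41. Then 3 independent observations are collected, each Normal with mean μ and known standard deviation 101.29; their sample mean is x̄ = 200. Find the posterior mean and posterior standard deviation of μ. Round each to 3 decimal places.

Posterior mean ≈ 218.325; posterior SD ≈ 39.437

With known σ, the Normal prior is conjugate. Weight on the data is w = (n/σ²)/(n/σ² + 1/τ₀²) = 0.00029241/(0.00029241+0.00035055) = 0.45478.
Posterior mean = w·x̄ + (1−w)·μ₀ = 0.45478·200 + 0.54522·233.61 = 218.325. Posterior variance = 1/(0.00029241+0.00035055) = 1555.30, so SD = 39.437.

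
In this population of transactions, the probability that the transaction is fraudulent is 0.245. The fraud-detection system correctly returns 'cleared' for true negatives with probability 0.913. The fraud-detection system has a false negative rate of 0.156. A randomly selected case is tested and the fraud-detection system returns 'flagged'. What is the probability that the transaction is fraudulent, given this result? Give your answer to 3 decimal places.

P(H | E) ≈ 0.759

Write H for 'the transaction is fraudulent'. Prior odds H:¬H = 0.245/0.755 = 0.32450. For the 'flagged' outcome, the likelihood ratio is 0.844/0.087 = 9.7011.
Posterior odds = 0.32450 × 9.7011 = 3.1481, so P(H|E) = 3.1481/(1+3.1481) = 0.759.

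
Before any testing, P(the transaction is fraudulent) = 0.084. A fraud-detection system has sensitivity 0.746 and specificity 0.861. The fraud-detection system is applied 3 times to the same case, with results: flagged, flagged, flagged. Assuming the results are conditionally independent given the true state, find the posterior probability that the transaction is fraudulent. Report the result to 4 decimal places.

Let H be the event that the transaction is fraudulent; start with P(H) = 0.084. P('flagged'|H) = 0.746, P('flagged'|¬H) = 0.139.
Update on result 1 ('flagged'): P(H) ← 0.746·0.0840 / (0.746·0.0840 + 0.139·0.9160) = 0.062664/0.18999 = 0.3298.
Update on result 2 ('flagged'): P(H) ← 0.746·0.3298 / (0.746·0.3298 + 0.139·0.6702) = 0.24605/0.33921 = 0.7254.
Update on result 3 ('flagged'): P(H) ← 0.746·0.7254 / (0.746·0.7254 + 0.139·0.2746) = 0.54113/0.57931 = 0.9341.

Posterior P(H) ≈ 0.9341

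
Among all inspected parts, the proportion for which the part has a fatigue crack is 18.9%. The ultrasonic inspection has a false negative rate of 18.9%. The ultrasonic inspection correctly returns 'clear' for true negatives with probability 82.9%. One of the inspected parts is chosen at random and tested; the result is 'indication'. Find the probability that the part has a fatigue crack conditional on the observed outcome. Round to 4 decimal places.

Write H for 'the part has a fatigue crack'. Prior odds H:¬H = 0.189/0.811 = 0.23305. For the 'indication' outcome, the likelihood ratio is 0.811/0.171 = 4.7427.
Posterior odds = 0.23305 × 4.7427 = 1.1053, so P(H|E) = 1.1053/(1+1.1053) = 0.5250.

P(H | E) ≈ 0.5250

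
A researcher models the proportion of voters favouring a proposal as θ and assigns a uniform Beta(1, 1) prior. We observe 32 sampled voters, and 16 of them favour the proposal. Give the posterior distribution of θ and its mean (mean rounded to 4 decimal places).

The binomial likelihood is conjugate to the Beta prior: with 16 successes and 16 failures, the posterior is Beta(1+16, 1+16) = Beta(17, 17).
Posterior mean = α/(α+β) = 17/34 = 0.5000.

Posterior: Beta(17, 17); mean ≈ 0.5000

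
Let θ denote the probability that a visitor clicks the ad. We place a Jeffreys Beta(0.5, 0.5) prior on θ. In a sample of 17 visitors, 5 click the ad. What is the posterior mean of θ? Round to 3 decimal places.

The binomial likelihood is conjugate to the Beta prior: with 5 successes and 12 failures, the posterior is Beta(0.5+5, 0.5+12) = Beta(5.5, 12.5).
E[θ | data] = 5.5/(5.5+12.5) = 0.306.

Posterior mean ≈ 0.306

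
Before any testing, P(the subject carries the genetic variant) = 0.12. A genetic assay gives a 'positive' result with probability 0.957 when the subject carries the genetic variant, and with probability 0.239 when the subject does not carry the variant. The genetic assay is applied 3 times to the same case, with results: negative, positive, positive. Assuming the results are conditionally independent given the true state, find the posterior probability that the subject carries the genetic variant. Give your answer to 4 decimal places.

Posterior P(H) ≈ 0.1100

With H the event that the subject carries the genetic variant, the joint likelihood of the observed sequence is P(data|H) = 0.043·0.957·0.957 = 0.039382 and P(data|¬H) = 0.761·0.239·0.239 = 0.043469.
Bayes: P(H|data) = 0.12·0.039382 / (0.12·0.039382 + 0.88·0.043469) = 0.0047258/0.042979 = 0.1100.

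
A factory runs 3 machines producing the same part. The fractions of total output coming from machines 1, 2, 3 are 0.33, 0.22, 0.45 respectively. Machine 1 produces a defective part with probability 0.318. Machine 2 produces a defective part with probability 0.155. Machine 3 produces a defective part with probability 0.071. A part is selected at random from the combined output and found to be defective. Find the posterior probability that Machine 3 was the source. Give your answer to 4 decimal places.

P(defective|M1) = 0.318; P(defective|M2) = 0.155; P(defective|M3) = 0.071.
Prior × likelihood for each source: 0.33·0.318=0.1049, 0.22·0.155=0.03410, 0.45·0.071=0.03195. Summing gives P(defective) = 0.17099.
P(Machine 3 | defective) = 0.03195 / 0.17099 = 0.1869.

Posterior probability ≈ 0.1869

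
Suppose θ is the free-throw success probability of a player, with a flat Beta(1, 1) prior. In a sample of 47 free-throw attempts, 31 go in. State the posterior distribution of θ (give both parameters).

Posterior: Beta(32, 17)

The binomial likelihood is conjugate to the Beta prior: with 31 successes and 16 failures, the posterior is Beta(1+31, 1+16) = Beta(32, 17).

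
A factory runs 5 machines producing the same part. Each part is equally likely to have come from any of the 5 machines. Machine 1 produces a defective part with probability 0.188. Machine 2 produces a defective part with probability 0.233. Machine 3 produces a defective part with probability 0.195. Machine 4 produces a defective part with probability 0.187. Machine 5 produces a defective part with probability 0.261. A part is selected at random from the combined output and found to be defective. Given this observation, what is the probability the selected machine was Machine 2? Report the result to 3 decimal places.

Tabulate prior·likelihood by source: [1] prior 0.2, lik 0.188, product 0.03760; [2] prior 0.2, lik 0.233, product 0.04660; [3] prior 0.2, lik 0.195, product 0.03900; [4] prior 0.2, lik 0.187, product 0.03740; [5] prior 0.2, lik 0.261, product 0.05220.
Normalizing constant = 0.21280; the posterior for Machine 2 is its product over the sum, 0.04660/0.21280 = 0.219.

Posterior probability ≈ 0.219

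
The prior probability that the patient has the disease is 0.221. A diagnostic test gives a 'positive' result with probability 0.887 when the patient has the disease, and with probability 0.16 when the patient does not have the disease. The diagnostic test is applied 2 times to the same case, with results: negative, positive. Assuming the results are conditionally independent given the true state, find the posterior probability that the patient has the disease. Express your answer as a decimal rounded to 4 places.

Posterior P(H) ≈ 0.1746

Let H be the event that the patient has the disease; start with P(H) = 0.221. P('positive'|H) = 0.887, P('positive'|¬H) = 0.16.
Update on result 1 ('negative'): P(H) ← 0.113·0.2210 / (0.113·0.2210 + 0.84·0.7790) = 0.024973/0.67933 = 0.0368.
Update on result 2 ('positive'): P(H) ← 0.887·0.0368 / (0.887·0.0368 + 0.16·0.9632) = 0.032607/0.18673 = 0.1746.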